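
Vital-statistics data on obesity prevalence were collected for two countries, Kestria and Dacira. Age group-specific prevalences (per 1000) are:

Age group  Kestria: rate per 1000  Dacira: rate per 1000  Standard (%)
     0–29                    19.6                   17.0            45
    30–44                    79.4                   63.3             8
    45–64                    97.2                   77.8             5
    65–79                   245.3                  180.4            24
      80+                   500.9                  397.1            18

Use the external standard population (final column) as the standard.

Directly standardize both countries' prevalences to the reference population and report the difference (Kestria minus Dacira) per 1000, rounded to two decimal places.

Standard weights: 0.45, 0.08, 0.05, 0.24, 0.18.
Kestria: 0.4500×19.6 + 0.0800×79.4 + 0.0500×97.2 + 0.2400×245.3 + 0.1800×500.9 = 169.0660 per 1000.
Dacira: 0.4500×17.0 + 0.0800×63.3 + 0.0500×77.8 + 0.2400×180.4 + 0.1800×397.1 = 131.3780 per 1000.
Difference = 169.0660 − 131.3780 = 37.6880.

37.69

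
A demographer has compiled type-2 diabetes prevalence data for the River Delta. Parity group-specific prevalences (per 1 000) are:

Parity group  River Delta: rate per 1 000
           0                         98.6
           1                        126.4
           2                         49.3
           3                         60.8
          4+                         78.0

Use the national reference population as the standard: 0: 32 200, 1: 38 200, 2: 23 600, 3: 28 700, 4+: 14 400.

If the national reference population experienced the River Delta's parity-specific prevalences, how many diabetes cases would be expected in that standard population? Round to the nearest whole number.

12035

Expected diabetes cases = Σ (standard pop × parity-specific rate ÷ 1 000)
= 32 200×98.6/1 000 + 38 200×126.4/1 000 + 23 600×49.3/1 000 + 28 700×60.8/1 000 + 14 400×78.0/1 000
= 3174.92 + 4828.48 + 1163.48 + 1744.96 + 1123.20 = 12035.04.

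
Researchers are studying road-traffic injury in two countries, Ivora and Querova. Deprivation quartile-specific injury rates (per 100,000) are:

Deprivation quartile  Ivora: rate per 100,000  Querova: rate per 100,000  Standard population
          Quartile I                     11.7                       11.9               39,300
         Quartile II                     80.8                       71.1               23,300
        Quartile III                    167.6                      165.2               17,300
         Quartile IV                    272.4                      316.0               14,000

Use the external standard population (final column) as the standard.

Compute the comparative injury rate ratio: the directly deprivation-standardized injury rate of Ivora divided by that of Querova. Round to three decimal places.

0.963

Standard total = 93,900; weights = 0.4185, 0.2481, 0.1842, 0.1491.
Ivora: 0.4185×11.7 + 0.2481×80.8 + 0.1842×167.6 + 0.1491×272.4 = 96.4380 per 100,000.
Querova: 0.4185×11.9 + 0.2481×71.1 + 0.1842×165.2 + 0.1491×316.0 = 100.1732 per 100,000.
Ratio = 96.4380 ÷ 100.1732 = 0.96271.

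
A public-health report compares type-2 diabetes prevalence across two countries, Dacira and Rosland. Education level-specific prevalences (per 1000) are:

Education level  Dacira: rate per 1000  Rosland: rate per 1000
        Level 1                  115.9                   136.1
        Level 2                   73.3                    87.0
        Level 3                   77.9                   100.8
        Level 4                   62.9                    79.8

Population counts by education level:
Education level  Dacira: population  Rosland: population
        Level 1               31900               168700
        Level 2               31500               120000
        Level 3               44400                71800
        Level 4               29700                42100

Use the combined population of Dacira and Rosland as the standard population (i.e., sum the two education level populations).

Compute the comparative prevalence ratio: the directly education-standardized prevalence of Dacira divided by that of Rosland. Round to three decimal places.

0.827

Combined standard total = 540100; weights = 0.3714, 0.2805, 0.2151, 0.1329.
Dacira: 0.3714×115.9 + 0.2805×73.3 + 0.2151×77.9 + 0.1329×62.9 = 88.7293 per 1000.
Rosland: 0.3714×136.1 + 0.2805×87.0 + 0.2151×100.8 + 0.1329×79.8 = 107.2482 per 1000.
Ratio = 88.7293 ÷ 107.2482 = 0.82733.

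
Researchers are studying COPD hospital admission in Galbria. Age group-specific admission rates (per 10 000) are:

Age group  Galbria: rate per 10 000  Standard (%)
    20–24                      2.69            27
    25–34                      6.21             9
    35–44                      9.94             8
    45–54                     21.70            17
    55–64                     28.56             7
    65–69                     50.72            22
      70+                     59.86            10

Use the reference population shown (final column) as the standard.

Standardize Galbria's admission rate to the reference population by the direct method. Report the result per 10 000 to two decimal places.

Standard weights: 0.27, 0.09, 0.08, 0.17, 0.07, 0.22, 0.10.
Standardized rate: 0.2700×2.69 + 0.0900×6.21 + 0.0800×9.94 + 0.1700×21.70 + 0.0700×28.56 + 0.2200×50.72 + 0.1000×59.86 = 24.9130 per 10 000.

24.91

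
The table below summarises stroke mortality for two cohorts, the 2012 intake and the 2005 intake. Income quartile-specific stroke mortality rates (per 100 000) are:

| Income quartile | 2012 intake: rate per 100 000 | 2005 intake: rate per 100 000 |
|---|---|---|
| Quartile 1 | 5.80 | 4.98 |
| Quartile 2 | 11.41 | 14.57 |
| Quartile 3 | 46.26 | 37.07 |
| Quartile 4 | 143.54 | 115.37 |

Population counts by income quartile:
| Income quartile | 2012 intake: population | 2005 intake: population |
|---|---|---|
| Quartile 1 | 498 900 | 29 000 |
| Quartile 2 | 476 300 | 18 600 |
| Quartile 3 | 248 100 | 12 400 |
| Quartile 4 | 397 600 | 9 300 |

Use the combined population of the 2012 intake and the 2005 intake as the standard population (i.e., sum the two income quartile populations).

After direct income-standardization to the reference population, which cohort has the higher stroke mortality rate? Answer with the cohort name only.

Combined standard total = 1 690 200; weights = 0.3123, 0.2928, 0.1541, 0.2407.
The 2012 intake: 0.3123×5.80 + 0.2928×11.41 + 0.1541×46.26 + 0.2407×143.54 = 46.8381 per 100 000.
The 2005 intake: 0.3123×4.98 + 0.2928×14.57 + 0.1541×37.07 + 0.2407×115.37 = 39.3092 per 100 000.

2012 intake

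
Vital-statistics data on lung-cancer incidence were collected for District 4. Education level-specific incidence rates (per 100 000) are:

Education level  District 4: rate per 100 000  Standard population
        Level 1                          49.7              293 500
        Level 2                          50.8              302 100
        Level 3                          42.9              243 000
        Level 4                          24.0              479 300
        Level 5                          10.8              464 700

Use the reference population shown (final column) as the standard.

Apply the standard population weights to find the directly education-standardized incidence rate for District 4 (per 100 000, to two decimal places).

Standard total = 1 782 600; weights = 0.1646, 0.1695, 0.1363, 0.2689, 0.2607.
Standardized rate: 0.1646×49.7 + 0.1695×50.8 + 0.1363×42.9 + 0.2689×24.0 + 0.2607×10.8 = 31.9086 per 100 000.

31.91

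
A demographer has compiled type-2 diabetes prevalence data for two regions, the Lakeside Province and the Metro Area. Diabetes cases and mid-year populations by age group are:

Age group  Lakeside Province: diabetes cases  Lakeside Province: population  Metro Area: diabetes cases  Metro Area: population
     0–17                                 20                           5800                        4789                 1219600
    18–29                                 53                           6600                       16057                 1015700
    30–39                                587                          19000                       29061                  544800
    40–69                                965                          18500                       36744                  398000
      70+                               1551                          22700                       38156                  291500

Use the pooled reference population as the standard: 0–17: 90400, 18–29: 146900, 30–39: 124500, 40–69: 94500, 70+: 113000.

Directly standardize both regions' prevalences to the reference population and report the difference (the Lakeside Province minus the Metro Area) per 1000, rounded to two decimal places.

Age-specific rates per 1000 for the Lakeside Province: 3.448, 8.030, 30.895, 52.162, 68.326.
For the Metro Area: 3.927, 15.809, 53.343, 92.322, 130.895.
Standard total = 569300; weights = 0.1588, 0.2580, 0.2187, 0.1660, 0.1985.
The Lakeside Province: 0.1588×3.448 + 0.2580×8.030 + 0.2187×30.895 + 0.1660×52.162 + 0.1985×68.326 = 31.5966 per 1000.
The Metro Area: 0.1588×3.927 + 0.2580×15.809 + 0.2187×53.343 + 0.1660×92.322 + 0.1985×130.895 = 57.6743 per 1000.
Difference = 31.5966 − 57.6743 = -26.0778.

-26.08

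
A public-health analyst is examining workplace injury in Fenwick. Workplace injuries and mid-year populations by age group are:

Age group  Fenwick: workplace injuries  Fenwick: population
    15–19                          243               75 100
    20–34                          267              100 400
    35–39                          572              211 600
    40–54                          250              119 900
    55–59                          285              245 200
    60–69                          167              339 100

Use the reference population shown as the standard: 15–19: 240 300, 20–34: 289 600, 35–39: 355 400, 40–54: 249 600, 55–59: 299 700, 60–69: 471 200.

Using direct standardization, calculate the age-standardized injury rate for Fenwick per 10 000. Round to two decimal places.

Age-specific rates per 10 000 for Fenwick: 32.36, 26.59, 27.03, 20.85, 11.62, 4.92.
Standard total = 1 905 800; weights = 0.1261, 0.1520, 0.1865, 0.1310, 0.1573, 0.2472.
Standardized rate: 0.1261×32.36 + 0.1520×26.59 + 0.1865×27.03 + 0.1310×20.85 + 0.1573×11.62 + 0.2472×4.92 = 18.9382 per 10 000.

18.94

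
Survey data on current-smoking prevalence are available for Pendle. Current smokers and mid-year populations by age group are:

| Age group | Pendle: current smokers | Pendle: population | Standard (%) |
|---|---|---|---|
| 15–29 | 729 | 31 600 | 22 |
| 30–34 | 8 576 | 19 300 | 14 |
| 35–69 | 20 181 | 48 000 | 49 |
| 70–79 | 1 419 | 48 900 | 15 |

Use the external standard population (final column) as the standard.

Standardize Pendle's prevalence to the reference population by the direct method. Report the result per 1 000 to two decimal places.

Age-specific rates per 1 000 for Pendle: 23.070, 444.352, 420.438, 29.018.
Standard weights: 0.22, 0.14, 0.49, 0.15.
Standardized rate: 0.2200×23.070 + 0.1400×444.352 + 0.4900×420.438 + 0.1500×29.018 = 277.6518 per 1 000.

277.65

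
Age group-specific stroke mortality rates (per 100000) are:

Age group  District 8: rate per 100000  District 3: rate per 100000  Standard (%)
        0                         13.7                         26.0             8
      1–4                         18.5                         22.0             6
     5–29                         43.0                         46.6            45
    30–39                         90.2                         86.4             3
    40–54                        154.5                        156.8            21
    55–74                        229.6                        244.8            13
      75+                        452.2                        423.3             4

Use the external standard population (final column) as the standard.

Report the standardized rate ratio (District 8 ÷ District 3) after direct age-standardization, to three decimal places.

0.963

Standard weights: 0.08, 0.06, 0.45, 0.03, 0.21, 0.13, 0.04.
District 8: 0.0800×13.7 + 0.0600×18.5 + 0.4500×43.0 + 0.0300×90.2 + 0.2100×154.5 + 0.1300×229.6 + 0.0400×452.2 = 104.6430 per 100000.
District 3: 0.0800×26.0 + 0.0600×22.0 + 0.4500×46.6 + 0.0300×86.4 + 0.2100×156.8 + 0.1300×244.8 + 0.0400×423.3 = 108.6460 per 100000.
Ratio = 104.6430 ÷ 108.6460 = 0.96316.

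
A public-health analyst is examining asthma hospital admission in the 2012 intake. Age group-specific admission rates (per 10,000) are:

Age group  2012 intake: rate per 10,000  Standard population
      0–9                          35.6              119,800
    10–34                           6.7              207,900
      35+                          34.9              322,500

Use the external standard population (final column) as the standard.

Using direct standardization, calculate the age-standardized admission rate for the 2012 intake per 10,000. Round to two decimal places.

Standard total = 650,200; weights = 0.1843, 0.3197, 0.4960.
Standardized rate: 0.1843×35.6 + 0.3197×6.7 + 0.4960×34.9 = 26.0121 per 10,000.

26.01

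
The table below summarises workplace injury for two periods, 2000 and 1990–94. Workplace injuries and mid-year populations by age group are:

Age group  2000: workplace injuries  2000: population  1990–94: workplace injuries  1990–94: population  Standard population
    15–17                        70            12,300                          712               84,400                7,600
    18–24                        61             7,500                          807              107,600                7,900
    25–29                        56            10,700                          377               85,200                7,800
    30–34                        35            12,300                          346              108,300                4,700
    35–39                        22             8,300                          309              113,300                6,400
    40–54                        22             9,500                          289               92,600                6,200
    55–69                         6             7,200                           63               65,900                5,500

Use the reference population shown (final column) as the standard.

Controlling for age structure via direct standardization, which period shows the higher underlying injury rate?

Age-specific rates per 10,000 for 2000: 56.91, 81.33, 52.34, 28.46, 26.51, 23.16, 8.33.
For 1990–94: 84.36, 75.00, 44.25, 31.95, 27.27, 31.21, 9.56.
Standard total = 46,100; weights = 0.1649, 0.1714, 0.1692, 0.1020, 0.1388, 0.1345, 0.1193.
2000: 0.1649×56.91 + 0.1714×81.33 + 0.1692×52.34 + 0.1020×28.46 + 0.1388×26.51 + 0.1345×23.16 + 0.1193×8.33 = 42.8648 per 10,000.
1990–94: 0.1649×84.36 + 0.1714×75.00 + 0.1692×44.25 + 0.1020×31.95 + 0.1388×27.27 + 0.1345×31.21 + 0.1193×9.56 = 46.6282 per 10,000.

1990–94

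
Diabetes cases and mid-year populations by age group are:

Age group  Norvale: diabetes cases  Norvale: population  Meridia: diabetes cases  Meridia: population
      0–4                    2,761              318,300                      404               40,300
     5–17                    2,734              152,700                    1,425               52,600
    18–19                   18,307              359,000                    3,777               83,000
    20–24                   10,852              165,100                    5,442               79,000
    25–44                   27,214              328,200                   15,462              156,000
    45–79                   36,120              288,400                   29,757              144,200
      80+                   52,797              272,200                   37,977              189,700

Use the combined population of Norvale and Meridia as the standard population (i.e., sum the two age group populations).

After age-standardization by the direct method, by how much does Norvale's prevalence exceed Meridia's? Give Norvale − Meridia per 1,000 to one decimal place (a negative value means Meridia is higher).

-17.7

Age-specific rates per 1,000 for Norvale: 8.674, 17.904, 50.994, 65.730, 82.919, 125.243, 193.964.
For Meridia: 10.025, 27.091, 45.506, 68.886, 99.115, 206.359, 200.195.
Combined standard total = 2,628,700; weights = 0.1364, 0.0781, 0.1681, 0.0929, 0.1842, 0.1646, 0.1757.
Norvale: 0.1364×8.674 + 0.0781×17.904 + 0.1681×50.994 + 0.0929×65.730 + 0.1842×82.919 + 0.1646×125.243 + 0.1757×193.964 = 87.2263 per 1,000.
Meridia: 0.1364×10.025 + 0.0781×27.091 + 0.1681×45.506 + 0.0929×68.886 + 0.1842×99.115 + 0.1646×206.359 + 0.1757×200.195 = 104.9257 per 1,000.
Difference = 87.2263 − 104.9257 = -17.6994.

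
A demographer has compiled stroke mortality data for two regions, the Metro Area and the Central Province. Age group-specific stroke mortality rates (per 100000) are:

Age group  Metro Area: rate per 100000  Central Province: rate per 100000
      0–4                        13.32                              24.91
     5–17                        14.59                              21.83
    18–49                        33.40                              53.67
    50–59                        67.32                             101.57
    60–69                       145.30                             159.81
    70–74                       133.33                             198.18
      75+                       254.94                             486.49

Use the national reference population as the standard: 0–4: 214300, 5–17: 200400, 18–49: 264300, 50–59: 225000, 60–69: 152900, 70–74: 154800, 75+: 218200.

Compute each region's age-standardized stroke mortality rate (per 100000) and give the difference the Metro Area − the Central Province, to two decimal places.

Standard total = 1429900; weights = 0.1499, 0.1401, 0.1848, 0.1574, 0.1069, 0.1083, 0.1526.
The Metro Area: 0.1499×13.32 + 0.1401×14.59 + 0.1848×33.40 + 0.1574×67.32 + 0.1069×145.30 + 0.1083×133.33 + 0.1526×254.94 = 89.6823 per 100000.
The Central Province: 0.1499×24.91 + 0.1401×21.83 + 0.1848×53.67 + 0.1574×101.57 + 0.1069×159.81 + 0.1083×198.18 + 0.1526×486.49 = 145.4763 per 100000.
Difference = 89.6823 − 145.4763 = -55.7940.

-55.79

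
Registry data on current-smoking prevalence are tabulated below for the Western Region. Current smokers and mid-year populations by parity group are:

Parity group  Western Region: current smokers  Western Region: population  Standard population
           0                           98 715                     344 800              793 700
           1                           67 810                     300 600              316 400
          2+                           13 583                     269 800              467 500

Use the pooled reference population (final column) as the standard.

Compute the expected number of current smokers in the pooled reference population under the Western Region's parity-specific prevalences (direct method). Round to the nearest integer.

Parity-specific rates per 1 000 for the Western Region: 286.296, 225.582, 50.345.
Expected current smokers = Σ (standard pop × parity-specific rate ÷ 1 000)
= 793 700×286.296/1 000 + 316 400×225.582/1 000 + 467 500×50.345/1 000
= 227233.46 + 71374.20 + 23536.15 = 322143.80.

322144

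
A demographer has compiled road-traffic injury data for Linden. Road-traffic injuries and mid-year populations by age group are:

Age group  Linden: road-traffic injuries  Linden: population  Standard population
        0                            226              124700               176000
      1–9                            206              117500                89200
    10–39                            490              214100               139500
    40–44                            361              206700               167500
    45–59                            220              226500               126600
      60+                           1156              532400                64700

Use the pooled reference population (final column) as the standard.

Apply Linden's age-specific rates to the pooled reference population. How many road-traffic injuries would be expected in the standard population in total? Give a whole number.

Age-specific rates per 100000 for Linden: 181.23, 175.32, 228.87, 174.65, 97.13, 217.13.
Expected road-traffic injuries = Σ (standard pop × age-specific rate ÷ 100000)
= 176000×181.23/100000 + 89200×175.32/100000 + 139500×228.87/100000 + 167500×174.65/100000 + 126600×97.13/100000 + 64700×217.13/100000
= 318.97 + 156.38 + 319.27 + 292.54 + 122.97 + 140.48 = 1350.61.

1351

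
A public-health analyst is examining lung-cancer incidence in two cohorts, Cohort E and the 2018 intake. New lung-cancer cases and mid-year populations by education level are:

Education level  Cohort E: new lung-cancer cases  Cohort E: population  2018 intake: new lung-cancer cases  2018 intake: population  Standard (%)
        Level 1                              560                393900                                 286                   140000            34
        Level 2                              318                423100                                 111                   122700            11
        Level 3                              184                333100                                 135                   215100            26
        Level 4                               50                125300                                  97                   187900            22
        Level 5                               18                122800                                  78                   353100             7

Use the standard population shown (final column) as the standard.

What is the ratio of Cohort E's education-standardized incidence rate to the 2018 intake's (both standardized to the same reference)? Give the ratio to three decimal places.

0.744

Education-specific rates per 100000 for Cohort E: 142.17, 75.16, 55.24, 39.90, 14.66.
For the 2018 intake: 204.29, 90.46, 62.76, 51.62, 22.09.
Standard weights: 0.34, 0.11, 0.26, 0.22, 0.07.
Cohort E: 0.3400×142.17 + 0.1100×75.16 + 0.2600×55.24 + 0.2200×39.90 + 0.0700×14.66 = 80.7717 per 100000.
The 2018 intake: 0.3400×204.29 + 0.1100×90.46 + 0.2600×62.76 + 0.2200×51.62 + 0.0700×22.09 = 108.6296 per 100000.
Ratio = 80.7717 ÷ 108.6296 = 0.74355.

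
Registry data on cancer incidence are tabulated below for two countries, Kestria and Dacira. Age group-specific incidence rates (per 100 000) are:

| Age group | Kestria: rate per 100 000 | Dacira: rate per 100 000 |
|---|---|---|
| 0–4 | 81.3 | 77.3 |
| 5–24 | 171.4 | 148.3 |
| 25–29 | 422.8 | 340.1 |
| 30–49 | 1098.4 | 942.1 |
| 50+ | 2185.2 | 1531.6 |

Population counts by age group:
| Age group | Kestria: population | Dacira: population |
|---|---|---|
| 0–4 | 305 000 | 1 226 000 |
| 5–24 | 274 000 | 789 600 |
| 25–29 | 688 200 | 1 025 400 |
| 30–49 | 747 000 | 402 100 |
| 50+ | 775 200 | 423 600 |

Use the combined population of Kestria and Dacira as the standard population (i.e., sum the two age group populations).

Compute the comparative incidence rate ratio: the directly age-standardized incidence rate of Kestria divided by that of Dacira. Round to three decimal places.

Combined standard total = 6 656 100; weights = 0.2300, 0.1598, 0.2574, 0.1726, 0.1801.
Kestria: 0.2300×81.3 + 0.1598×171.4 + 0.2574×422.8 + 0.1726×1098.4 + 0.1801×2185.2 = 738.1305 per 100 000.
Dacira: 0.2300×77.3 + 0.1598×148.3 + 0.2574×340.1 + 0.1726×942.1 + 0.1801×1531.6 = 567.5279 per 100 000.
Ratio = 738.1305 ÷ 567.5279 = 1.30061.

1.301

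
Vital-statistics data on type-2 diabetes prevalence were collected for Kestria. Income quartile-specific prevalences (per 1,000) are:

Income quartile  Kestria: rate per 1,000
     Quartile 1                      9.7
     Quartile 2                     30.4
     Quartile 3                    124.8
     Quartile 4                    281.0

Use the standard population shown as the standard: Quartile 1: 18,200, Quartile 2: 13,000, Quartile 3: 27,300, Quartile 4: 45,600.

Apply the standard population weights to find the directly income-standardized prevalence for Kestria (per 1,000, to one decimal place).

Standard total = 104,100; weights = 0.1748, 0.1249, 0.2622, 0.4380.
Standardized rate: 0.1748×9.7 + 0.1249×30.4 + 0.2622×124.8 + 0.4380×281.0 = 161.3101 per 1,000.

161.3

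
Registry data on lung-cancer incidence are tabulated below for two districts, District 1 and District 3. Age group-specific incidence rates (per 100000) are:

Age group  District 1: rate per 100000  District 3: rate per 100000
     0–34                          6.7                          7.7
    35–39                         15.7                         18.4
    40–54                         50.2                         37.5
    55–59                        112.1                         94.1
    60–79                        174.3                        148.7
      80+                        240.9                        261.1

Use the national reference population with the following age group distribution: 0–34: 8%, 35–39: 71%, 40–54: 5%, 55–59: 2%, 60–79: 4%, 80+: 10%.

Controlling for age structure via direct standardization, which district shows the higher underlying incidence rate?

Standard weights: 0.08, 0.71, 0.05, 0.02, 0.04, 0.10.
District 1: 0.0800×6.7 + 0.7100×15.7 + 0.0500×50.2 + 0.0200×112.1 + 0.0400×174.3 + 0.1000×240.9 = 47.4970 per 100000.
District 3: 0.0800×7.7 + 0.7100×18.4 + 0.0500×37.5 + 0.0200×94.1 + 0.0400×148.7 + 0.1000×261.1 = 49.4950 per 100000.

District 3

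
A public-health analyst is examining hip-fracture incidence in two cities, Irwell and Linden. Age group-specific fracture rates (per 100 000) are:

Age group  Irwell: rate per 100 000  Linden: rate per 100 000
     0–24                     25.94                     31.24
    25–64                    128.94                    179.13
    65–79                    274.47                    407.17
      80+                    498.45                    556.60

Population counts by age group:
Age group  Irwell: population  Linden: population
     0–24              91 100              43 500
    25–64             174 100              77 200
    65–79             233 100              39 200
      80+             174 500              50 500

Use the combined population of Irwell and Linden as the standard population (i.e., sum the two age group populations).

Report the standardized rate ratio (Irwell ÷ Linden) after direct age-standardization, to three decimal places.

0.781

Combined standard total = 883 200; weights = 0.1524, 0.2845, 0.3083, 0.2548.
Irwell: 0.1524×25.94 + 0.2845×128.94 + 0.3083×274.47 + 0.2548×498.45 = 252.2459 per 100 000.
Linden: 0.1524×31.24 + 0.2845×179.13 + 0.3083×407.17 + 0.2548×556.60 = 323.0612 per 100 000.
Ratio = 252.2459 ÷ 323.0612 = 0.78080.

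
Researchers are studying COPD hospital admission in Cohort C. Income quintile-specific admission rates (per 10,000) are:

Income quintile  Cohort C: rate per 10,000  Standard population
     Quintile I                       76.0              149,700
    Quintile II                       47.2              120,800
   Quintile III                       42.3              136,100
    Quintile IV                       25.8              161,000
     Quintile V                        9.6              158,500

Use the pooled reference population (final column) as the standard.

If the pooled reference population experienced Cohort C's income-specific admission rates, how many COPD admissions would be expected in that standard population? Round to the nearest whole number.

2851

Expected COPD admissions = Σ (standard pop × income-specific rate ÷ 10,000)
= 149,700×76.0/10,000 + 120,800×47.2/10,000 + 136,100×42.3/10,000 + 161,000×25.8/10,000 + 158,500×9.6/10,000
= 1137.72 + 570.18 + 575.70 + 415.38 + 152.16 = 2851.14.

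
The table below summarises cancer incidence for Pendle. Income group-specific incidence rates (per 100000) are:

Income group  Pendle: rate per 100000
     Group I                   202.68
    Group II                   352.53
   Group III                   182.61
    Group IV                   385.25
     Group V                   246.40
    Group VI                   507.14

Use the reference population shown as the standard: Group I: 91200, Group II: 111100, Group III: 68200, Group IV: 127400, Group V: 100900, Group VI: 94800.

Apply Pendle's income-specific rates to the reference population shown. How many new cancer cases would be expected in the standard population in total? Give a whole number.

Expected new cancer cases = Σ (standard pop × income-specific rate ÷ 100000)
= 91200×202.68/100000 + 111100×352.53/100000 + 68200×182.61/100000 + 127400×385.25/100000 + 100900×246.40/100000 + 94800×507.14/100000
= 184.84 + 391.66 + 124.54 + 490.81 + 248.62 + 480.77 = 1921.24.

1921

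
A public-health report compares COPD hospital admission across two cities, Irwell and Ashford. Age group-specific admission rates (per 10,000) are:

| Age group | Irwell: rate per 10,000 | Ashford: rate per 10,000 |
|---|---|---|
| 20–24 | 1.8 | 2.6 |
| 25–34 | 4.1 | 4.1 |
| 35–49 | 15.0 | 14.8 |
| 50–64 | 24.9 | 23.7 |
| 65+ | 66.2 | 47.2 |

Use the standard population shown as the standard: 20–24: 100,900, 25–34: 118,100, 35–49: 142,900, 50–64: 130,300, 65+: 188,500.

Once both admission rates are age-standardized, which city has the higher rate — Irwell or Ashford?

Standard total = 680,700; weights = 0.1482, 0.1735, 0.2099, 0.1914, 0.2769.
Irwell: 0.1482×1.8 + 0.1735×4.1 + 0.2099×15.0 + 0.1914×24.9 + 0.2769×66.2 = 27.2257 per 10,000.
Ashford: 0.1482×2.6 + 0.1735×4.1 + 0.2099×14.8 + 0.1914×23.7 + 0.2769×47.2 = 21.8110 per 10,000.

Irwell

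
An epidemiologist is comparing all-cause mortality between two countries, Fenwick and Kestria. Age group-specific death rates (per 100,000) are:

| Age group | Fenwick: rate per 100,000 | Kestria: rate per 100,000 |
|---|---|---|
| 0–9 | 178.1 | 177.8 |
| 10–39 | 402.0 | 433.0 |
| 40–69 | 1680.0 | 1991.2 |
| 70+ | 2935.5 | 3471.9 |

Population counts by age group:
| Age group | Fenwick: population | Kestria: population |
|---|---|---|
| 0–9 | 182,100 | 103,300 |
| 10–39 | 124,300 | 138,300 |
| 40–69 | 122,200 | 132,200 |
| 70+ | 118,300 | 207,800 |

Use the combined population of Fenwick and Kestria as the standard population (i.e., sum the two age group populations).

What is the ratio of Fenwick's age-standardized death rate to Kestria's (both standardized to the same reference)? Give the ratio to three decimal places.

Combined standard total = 1,128,500; weights = 0.2529, 0.2327, 0.2254, 0.2890.
Fenwick: 0.2529×178.1 + 0.2327×402.0 + 0.2254×1680.0 + 0.2890×2935.5 = 1365.5769 per 100,000.
Kestria: 0.2529×177.8 + 0.2327×433.0 + 0.2254×1991.2 + 0.2890×3471.9 = 1597.8713 per 100,000.
Ratio = 1365.5769 ÷ 1597.8713 = 0.85462.

0.855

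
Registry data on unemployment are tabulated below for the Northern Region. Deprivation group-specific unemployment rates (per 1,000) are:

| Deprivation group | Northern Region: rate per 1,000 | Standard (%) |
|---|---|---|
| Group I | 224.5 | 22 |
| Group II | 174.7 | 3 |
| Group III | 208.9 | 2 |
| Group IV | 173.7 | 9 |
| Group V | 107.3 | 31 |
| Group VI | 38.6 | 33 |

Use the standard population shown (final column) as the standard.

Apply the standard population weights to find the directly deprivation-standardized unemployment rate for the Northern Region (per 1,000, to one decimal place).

Standard weights: 0.22, 0.03, 0.02, 0.09, 0.31, 0.33.
Standardized rate: 0.2200×224.5 + 0.0300×174.7 + 0.0200×208.9 + 0.0900×173.7 + 0.3100×107.3 + 0.3300×38.6 = 120.4430 per 1,000.

120.4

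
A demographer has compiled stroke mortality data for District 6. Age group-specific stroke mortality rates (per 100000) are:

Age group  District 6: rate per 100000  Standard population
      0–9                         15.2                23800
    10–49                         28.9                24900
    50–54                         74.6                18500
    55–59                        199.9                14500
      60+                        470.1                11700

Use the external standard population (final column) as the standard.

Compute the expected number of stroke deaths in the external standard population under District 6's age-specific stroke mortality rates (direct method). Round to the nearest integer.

Expected stroke deaths = Σ (standard pop × age-specific rate ÷ 100000)
= 23800×15.2/100000 + 24900×28.9/100000 + 18500×74.6/100000 + 14500×199.9/100000 + 11700×470.1/100000
= 3.62 + 7.20 + 13.80 + 28.99 + 55.00 = 108.60.

109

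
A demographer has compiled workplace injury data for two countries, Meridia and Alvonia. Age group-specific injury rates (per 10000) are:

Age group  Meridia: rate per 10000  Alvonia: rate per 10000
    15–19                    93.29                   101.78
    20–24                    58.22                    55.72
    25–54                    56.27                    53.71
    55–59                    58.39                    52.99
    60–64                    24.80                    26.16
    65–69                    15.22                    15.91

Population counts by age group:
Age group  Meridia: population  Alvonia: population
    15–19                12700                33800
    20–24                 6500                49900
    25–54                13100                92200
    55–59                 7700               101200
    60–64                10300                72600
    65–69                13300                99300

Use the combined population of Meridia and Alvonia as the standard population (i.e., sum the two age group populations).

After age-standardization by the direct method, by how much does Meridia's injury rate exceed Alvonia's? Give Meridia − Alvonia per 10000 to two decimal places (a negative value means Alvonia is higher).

0.81

Combined standard total = 512600; weights = 0.0907, 0.1100, 0.2054, 0.2124, 0.1617, 0.2197.
Meridia: 0.0907×93.29 + 0.1100×58.22 + 0.2054×56.27 + 0.2124×58.39 + 0.1617×24.80 + 0.2197×15.22 = 46.1865 per 10000.
Alvonia: 0.0907×101.78 + 0.1100×55.72 + 0.2054×53.71 + 0.2124×52.99 + 0.1617×26.16 + 0.2197×15.91 = 45.3800 per 10000.
Difference = 46.1865 − 45.3800 = 0.8065.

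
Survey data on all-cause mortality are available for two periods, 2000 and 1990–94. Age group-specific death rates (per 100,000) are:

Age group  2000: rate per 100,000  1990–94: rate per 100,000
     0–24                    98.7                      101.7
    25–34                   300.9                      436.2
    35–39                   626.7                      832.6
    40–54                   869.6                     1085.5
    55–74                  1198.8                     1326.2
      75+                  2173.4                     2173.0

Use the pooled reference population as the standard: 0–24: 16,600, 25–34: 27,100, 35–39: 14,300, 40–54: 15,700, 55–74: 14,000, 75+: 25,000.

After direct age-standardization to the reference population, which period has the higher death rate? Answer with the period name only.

Standard total = 112,700; weights = 0.1473, 0.2405, 0.1269, 0.1393, 0.1242, 0.2218.
2000: 0.1473×98.7 + 0.2405×300.9 + 0.1269×626.7 + 0.1393×869.6 + 0.1242×1198.8 + 0.2218×2173.4 = 918.5940 per 100,000.
1990–94: 0.1473×101.7 + 0.2405×436.2 + 0.1269×832.6 + 0.1393×1085.5 + 0.1242×1326.2 + 0.2218×2173.0 = 1023.5099 per 100,000.

1990–94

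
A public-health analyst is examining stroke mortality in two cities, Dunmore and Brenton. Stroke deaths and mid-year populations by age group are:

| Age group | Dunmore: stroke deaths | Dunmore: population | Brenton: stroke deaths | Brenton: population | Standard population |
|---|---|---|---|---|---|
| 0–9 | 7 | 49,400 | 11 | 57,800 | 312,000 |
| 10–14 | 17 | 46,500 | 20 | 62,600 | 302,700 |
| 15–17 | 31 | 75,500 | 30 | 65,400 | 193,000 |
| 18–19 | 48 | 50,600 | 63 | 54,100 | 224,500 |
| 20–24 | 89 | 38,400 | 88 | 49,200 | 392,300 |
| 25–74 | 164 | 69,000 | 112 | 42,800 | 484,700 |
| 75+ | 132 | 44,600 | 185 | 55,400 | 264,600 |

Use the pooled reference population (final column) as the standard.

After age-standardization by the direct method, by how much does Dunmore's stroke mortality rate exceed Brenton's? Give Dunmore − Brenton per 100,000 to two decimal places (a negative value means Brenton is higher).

-3.14

Age-specific rates per 100,000 for Dunmore: 14.17, 36.56, 41.06, 94.86, 231.77, 237.68, 295.96.
For Brenton: 19.03, 31.95, 45.87, 116.45, 178.86, 261.68, 333.94.
Standard total = 2,173,800; weights = 0.1435, 0.1392, 0.0888, 0.1033, 0.1805, 0.2230, 0.1217.
Dunmore: 0.1435×14.17 + 0.1392×36.56 + 0.0888×41.06 + 0.1033×94.86 + 0.1805×231.77 + 0.2230×237.68 + 0.1217×295.96 = 151.4161 per 100,000.
Brenton: 0.1435×19.03 + 0.1392×31.95 + 0.0888×45.87 + 0.1033×116.45 + 0.1805×178.86 + 0.2230×261.68 + 0.1217×333.94 = 154.5539 per 100,000.
Difference = 151.4161 − 154.5539 = -3.1378.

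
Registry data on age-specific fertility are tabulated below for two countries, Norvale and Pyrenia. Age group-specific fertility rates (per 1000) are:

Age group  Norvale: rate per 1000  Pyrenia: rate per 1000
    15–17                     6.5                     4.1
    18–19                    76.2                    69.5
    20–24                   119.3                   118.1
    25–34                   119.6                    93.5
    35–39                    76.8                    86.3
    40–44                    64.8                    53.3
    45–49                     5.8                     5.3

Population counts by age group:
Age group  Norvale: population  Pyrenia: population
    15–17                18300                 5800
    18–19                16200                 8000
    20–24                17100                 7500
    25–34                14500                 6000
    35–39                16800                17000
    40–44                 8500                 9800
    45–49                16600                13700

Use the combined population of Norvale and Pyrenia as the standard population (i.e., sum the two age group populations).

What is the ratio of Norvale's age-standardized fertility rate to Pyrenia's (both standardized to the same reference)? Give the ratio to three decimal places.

1.065

Combined standard total = 175800; weights = 0.1371, 0.1377, 0.1399, 0.1166, 0.1923, 0.1041, 0.1724.
Norvale: 0.1371×6.5 + 0.1377×76.2 + 0.1399×119.3 + 0.1166×119.6 + 0.1923×76.8 + 0.1041×64.8 + 0.1724×5.8 = 64.5318 per 1000.
Pyrenia: 0.1371×4.1 + 0.1377×69.5 + 0.1399×118.1 + 0.1166×93.5 + 0.1923×86.3 + 0.1041×53.3 + 0.1724×5.3 = 60.6123 per 1000.
Ratio = 64.5318 ÷ 60.6123 = 1.06467.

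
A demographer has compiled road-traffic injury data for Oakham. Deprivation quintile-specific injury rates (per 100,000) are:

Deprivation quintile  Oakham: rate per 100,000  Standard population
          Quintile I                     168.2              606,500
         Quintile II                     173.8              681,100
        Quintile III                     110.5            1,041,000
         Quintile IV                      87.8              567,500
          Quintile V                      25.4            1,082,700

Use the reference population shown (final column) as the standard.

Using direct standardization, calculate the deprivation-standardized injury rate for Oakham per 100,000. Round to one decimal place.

Standard total = 3,978,800; weights = 0.1524, 0.1712, 0.2616, 0.1426, 0.2721.
Standardized rate: 0.1524×168.2 + 0.1712×173.8 + 0.2616×110.5 + 0.1426×87.8 + 0.2721×25.4 = 103.7363 per 100,000.

103.7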